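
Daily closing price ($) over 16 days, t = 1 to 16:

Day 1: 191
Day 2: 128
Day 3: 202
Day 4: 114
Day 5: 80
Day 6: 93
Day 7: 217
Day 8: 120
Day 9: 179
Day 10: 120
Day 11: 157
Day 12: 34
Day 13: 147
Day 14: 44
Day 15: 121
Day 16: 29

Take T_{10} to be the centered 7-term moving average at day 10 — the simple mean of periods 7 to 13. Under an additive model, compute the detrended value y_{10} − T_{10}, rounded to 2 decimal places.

-19.14

Trend T_10 = (217 + 120 + 179 + 120 + 157 + 34 + 147) / 7 = 974/7 = 139.1429
Detrended value: 120 − 139.1429 = -19.14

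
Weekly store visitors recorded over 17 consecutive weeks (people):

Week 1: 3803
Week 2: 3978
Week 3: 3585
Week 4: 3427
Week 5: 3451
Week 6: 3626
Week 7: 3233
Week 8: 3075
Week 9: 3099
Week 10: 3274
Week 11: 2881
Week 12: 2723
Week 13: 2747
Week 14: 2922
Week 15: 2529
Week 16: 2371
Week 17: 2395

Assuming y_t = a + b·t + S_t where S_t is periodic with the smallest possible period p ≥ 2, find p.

4

First differences y_{t+1} − y_t: 175, -393, -158, 24, 175, -393, -158, 24, 175, -393, …
The difference pattern repeats every 4 terms and not for any smaller step, so p = 4.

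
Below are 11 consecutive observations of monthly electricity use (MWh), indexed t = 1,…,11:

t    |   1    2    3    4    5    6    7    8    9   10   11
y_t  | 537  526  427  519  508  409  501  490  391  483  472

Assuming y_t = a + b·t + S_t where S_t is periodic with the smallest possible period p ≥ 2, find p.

First differences y_{t+1} − y_t: -11, -99, 92, -11, -99, 92, -11, -99, …
The difference pattern repeats every 3 terms and not for any smaller step, so p = 3.

3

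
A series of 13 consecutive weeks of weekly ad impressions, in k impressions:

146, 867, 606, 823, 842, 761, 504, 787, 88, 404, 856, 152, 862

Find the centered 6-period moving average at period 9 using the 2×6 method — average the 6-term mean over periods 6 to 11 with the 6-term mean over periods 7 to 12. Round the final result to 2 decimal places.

Sum over 6–11: 761 + 504 + 787 + 88 + 404 + 856 = 3400
Sum over 7–12: 504 + 787 + 88 + 404 + 856 + 152 = 2791
CMA at t=9 = (3400 + 2791) / (2·6) = 6191 / 12 = 515.92

515.92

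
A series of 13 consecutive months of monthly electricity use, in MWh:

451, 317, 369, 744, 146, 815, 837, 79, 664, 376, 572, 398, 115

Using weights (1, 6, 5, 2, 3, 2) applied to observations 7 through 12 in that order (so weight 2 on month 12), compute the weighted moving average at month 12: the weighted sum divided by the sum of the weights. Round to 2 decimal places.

Weighted sum: 1·837 + 6·79 + 5·664 + 2·376 + 3·572 + 2·398 = 837 + 474 + 3320 + 752 + 1716 + 796 = 7895
Weight total: 1 + 6 + 5 + 2 + 3 + 2 = 19
WMA = 7895 / 19 = 415.53

415.53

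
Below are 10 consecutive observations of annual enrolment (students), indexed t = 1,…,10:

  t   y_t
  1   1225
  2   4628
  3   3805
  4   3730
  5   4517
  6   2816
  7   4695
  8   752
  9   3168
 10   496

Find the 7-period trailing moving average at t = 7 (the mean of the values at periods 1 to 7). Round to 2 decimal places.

Sum of periods 1–7: 1225 + 4628 + 3805 + 3730 + 4517 + 2816 + 4695 = 25416
Divide by 7: 25416 / 7 = 3630.86

3630.86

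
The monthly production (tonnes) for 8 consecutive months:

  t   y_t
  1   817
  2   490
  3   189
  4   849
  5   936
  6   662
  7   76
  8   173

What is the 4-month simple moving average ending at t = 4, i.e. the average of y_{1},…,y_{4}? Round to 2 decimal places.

586.25

Sum of periods 1–4: 817 + 490 + 189 + 849 = 2345
Divide by 4: 2345 / 4 = 586.25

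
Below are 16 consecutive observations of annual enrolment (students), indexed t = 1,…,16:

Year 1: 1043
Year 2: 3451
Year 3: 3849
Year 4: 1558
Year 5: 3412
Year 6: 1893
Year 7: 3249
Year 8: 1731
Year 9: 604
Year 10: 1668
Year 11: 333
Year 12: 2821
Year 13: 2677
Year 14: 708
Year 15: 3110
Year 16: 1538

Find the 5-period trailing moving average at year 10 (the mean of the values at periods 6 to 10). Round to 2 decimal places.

1829.00

Sum of periods 6–10: 1893 + 3249 + 1731 + 604 + 1668 = 9145
Divide by 5: 9145 / 5 = 1829.00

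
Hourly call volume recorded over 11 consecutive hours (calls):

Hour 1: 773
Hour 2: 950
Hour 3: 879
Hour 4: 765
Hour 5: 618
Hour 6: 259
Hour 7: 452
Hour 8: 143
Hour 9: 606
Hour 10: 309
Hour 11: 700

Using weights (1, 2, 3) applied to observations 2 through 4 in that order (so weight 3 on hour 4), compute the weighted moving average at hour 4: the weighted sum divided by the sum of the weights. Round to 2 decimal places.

Weighted sum: 1·950 + 2·879 + 3·765 = 950 + 1758 + 2295 = 5003
Weight total: 1 + 2 + 3 = 6
WMA = 5003 / 6 = 833.83

833.83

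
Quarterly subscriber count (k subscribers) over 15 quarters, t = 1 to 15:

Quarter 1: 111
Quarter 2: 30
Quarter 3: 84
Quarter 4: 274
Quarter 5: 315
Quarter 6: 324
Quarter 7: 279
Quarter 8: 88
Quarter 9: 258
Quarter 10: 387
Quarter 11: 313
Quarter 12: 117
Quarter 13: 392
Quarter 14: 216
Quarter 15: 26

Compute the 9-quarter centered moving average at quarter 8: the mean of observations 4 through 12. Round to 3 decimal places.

261.667

Sum of periods 4–12: 274 + 315 + 324 + 279 + 88 + 258 + 387 + 313 + 117 = 2355
Divide by 9: 2355 / 9 = 261.667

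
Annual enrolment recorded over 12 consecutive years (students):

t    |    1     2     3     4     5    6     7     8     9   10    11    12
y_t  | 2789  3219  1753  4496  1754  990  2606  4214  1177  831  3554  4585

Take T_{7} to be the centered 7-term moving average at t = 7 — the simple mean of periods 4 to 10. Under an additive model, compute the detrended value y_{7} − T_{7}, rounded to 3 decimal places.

Trend T_7 = (4496 + 1754 + 990 + 2606 + 4214 + 1177 + 831) / 7 = 16068/7 = 2295.42857
Detrended value: 2606 − 2295.42857 = 310.571

310.571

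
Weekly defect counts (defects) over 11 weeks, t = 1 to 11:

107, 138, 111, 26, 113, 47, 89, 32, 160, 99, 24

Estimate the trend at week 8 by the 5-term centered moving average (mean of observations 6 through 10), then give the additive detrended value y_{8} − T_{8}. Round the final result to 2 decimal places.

Trend T_8 = (47 + 89 + 32 + 160 + 99) / 5 = 427/5 = 85.4000
Detrended value: 32 − 85.4000 = -53.40

-53.40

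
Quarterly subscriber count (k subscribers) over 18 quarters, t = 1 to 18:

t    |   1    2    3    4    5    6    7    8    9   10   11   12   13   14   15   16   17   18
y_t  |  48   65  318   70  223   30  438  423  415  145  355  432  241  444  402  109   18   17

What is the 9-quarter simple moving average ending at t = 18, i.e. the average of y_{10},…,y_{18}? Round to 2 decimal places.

Sum of periods 10–18: 145 + 355 + 432 + 241 + 444 + 402 + 109 + 18 + 17 = 2163
Divide by 9: 2163 / 9 = 240.33

240.33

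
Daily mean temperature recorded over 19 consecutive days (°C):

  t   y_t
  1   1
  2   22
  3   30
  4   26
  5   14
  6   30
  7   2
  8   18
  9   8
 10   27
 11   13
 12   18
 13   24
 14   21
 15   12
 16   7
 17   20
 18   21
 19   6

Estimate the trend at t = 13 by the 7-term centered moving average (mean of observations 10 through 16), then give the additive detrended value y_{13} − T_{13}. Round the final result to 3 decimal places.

6.571

Trend T_13 = (27 + 13 + 18 + 24 + 21 + 12 + 7) / 7 = 122/7 = 17.42857
Detrended value: 24 − 17.42857 = 6.571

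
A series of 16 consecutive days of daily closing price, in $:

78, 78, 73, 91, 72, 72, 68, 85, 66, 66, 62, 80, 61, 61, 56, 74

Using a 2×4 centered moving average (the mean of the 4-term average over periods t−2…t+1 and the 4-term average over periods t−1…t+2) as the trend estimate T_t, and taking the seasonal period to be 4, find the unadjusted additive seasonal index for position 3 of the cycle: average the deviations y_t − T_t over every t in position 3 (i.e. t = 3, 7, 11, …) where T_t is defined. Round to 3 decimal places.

Season position 3 occurs at t = 3, 7, 11 (where T_t is defined).
t=3: T_3 = 79.25000; y_3 − T_3 = 73 − 79.25000 = -6.25000
t=7: T_7 = 73.50000; y_7 − T_7 = 68 − 73.50000 = -5.50000
t=11: T_11 = 67.87500; y_11 − T_11 = 62 − 67.87500 = -5.87500
Mean deviation: (-6.25000 + -5.50000 + -5.87500) / 3 = -5.875

-5.875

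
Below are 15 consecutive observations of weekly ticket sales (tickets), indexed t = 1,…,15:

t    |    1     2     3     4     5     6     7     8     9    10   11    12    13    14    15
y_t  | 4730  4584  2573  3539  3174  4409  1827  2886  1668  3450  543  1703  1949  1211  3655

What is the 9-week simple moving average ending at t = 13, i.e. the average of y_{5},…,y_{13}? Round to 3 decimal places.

2401.000

Sum of periods 5–13: 3174 + 4409 + 1827 + 2886 + 1668 + 3450 + 543 + 1703 + 1949 = 21609
Divide by 9: 21609 / 9 = 2401.000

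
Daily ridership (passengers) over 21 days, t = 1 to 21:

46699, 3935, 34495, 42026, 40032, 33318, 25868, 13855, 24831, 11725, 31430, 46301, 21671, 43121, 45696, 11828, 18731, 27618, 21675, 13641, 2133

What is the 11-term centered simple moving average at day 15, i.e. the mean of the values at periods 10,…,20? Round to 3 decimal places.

Sum of periods 10–20: 11725 + 31430 + 46301 + 21671 + 43121 + 45696 + 11828 + 18731 + 27618 + 21675 + 13641 = 293437
Divide by 11: 293437 / 11 = 26676.091

26676.091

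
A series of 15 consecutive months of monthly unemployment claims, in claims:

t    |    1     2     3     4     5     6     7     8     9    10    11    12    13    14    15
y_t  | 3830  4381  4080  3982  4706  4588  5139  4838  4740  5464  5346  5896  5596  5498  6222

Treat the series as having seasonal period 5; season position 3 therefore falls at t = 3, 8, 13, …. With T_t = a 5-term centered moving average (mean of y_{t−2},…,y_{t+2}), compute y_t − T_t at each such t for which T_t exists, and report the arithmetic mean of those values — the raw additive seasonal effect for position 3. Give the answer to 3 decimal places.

-115.733

Season position 3 occurs at t = 3, 8, 13 (where T_t is defined).
t=3: T_3 = 4195.80000; y_3 − T_3 = 4080 − 4195.80000 = -115.80000
t=8: T_8 = 4953.80000; y_8 − T_8 = 4838 − 4953.80000 = -115.80000
t=13: T_13 = 5711.60000; y_13 − T_13 = 5596 − 5711.60000 = -115.60000
Mean deviation: (-115.80000 + -115.80000 + -115.60000) / 3 = -115.733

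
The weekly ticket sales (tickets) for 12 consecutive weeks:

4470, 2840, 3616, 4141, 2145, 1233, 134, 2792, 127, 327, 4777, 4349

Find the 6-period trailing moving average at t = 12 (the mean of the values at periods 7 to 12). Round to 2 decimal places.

Sum of periods 7–12: 134 + 2792 + 127 + 327 + 4777 + 4349 = 12506
Divide by 6: 12506 / 6 = 2084.33

2084.33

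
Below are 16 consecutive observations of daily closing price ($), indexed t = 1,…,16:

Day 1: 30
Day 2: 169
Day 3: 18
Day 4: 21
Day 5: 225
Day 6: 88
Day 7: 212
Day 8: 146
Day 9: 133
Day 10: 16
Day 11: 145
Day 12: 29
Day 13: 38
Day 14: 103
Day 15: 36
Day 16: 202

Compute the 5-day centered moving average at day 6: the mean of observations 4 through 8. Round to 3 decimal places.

Sum of periods 4–8: 21 + 225 + 88 + 212 + 146 = 692
Divide by 5: 692 / 5 = 138.400

138.400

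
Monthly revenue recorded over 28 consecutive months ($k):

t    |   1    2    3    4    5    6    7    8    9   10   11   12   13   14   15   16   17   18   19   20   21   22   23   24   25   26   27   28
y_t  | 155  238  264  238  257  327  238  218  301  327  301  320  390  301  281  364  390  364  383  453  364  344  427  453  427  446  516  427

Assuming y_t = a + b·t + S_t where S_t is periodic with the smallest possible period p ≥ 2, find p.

7

First differences y_{t+1} − y_t: 83, 26, -26, 19, 70, -89, -20, 83, 26, -26, 19, 70, -89, -20, 83, 26, …
The difference pattern repeats every 7 terms and not for any smaller step, so p = 7.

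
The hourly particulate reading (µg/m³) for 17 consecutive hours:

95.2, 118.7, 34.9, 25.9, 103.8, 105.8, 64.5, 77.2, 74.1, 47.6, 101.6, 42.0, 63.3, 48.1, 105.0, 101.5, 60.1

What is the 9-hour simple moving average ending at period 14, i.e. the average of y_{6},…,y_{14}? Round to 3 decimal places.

69.356

Sum of periods 6–14: 105.8 + 64.5 + 77.2 + 74.1 + 47.6 + 101.6 + 42.0 + 63.3 + 48.1 = 624.2
Divide by 9: 624.2 / 9 = 69.356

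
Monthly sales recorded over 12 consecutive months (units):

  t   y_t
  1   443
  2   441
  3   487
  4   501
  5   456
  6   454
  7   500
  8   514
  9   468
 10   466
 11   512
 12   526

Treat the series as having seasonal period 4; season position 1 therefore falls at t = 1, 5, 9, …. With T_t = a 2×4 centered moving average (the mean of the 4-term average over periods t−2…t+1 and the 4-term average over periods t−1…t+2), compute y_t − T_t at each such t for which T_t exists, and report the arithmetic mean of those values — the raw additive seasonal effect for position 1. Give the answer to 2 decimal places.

Season position 1 occurs at t = 5, 9 (where T_t is defined).
t=5: T_5 = 476.1250; y_5 − T_5 = 456 − 476.1250 = -20.1250
t=9: T_9 = 488.5000; y_9 − T_9 = 468 − 488.5000 = -20.5000
Mean deviation: (-20.1250 + -20.5000) / 2 = -20.31

-20.31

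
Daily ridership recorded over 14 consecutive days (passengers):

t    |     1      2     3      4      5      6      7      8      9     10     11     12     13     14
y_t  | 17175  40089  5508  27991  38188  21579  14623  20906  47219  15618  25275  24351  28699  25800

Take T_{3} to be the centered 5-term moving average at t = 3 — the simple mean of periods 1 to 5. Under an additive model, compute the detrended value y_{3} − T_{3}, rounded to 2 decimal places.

-20282.20

Trend T_3 = (17175 + 40089 + 5508 + 27991 + 38188) / 5 = 128951/5 = 25790.2000
Detrended value: 5508 − 25790.2000 = -20282.20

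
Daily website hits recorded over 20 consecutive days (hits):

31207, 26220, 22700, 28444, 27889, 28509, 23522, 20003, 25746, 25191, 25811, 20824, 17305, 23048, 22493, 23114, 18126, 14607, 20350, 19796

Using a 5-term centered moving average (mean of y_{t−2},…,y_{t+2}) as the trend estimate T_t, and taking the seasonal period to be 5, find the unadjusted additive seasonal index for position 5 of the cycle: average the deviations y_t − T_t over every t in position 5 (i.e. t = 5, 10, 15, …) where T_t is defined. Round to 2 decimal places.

1676.00

Season position 5 occurs at t = 5, 10, 15 (where T_t is defined).
t=5: T_5 = 26212.8000; y_5 − T_5 = 27889 − 26212.8000 = 1676.2000
t=10: T_10 = 23515.0000; y_10 − T_10 = 25191 − 23515.0000 = 1676.0000
t=15: T_15 = 20817.2000; y_15 − T_15 = 22493 − 20817.2000 = 1675.8000
Mean deviation: (1676.2000 + 1676.0000 + 1675.8000) / 3 = 1676.00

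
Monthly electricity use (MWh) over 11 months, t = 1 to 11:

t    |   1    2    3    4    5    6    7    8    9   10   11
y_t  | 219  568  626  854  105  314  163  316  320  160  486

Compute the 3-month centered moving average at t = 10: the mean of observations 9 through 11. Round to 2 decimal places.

Sum of periods 9–11: 320 + 160 + 486 = 966
Divide by 3: 966 / 3 = 322.00

322.00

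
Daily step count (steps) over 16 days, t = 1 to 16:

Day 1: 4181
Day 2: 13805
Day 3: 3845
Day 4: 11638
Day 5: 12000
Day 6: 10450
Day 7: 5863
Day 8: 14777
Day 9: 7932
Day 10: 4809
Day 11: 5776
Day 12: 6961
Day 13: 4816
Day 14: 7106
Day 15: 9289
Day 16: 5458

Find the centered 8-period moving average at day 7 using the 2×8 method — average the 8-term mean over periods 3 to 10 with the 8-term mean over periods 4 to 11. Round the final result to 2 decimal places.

9034.94

Sum over 3–10: 3845 + 11638 + 12000 + 10450 + 5863 + 14777 + 7932 + 4809 = 71314
Sum over 4–11: 11638 + 12000 + 10450 + 5863 + 14777 + 7932 + 4809 + 5776 = 73245
CMA at t=7 = (71314 + 73245) / (2·8) = 144559 / 16 = 9034.94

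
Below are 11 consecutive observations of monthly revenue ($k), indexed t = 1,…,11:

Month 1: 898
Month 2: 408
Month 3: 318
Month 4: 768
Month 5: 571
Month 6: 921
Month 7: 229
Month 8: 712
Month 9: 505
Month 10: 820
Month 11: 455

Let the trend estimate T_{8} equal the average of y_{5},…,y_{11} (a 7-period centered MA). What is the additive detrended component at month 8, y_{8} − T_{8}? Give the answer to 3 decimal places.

Trend T_8 = (571 + 921 + 229 + 712 + 505 + 820 + 455) / 7 = 4213/7 = 601.85714
Detrended value: 712 − 601.85714 = 110.143

110.143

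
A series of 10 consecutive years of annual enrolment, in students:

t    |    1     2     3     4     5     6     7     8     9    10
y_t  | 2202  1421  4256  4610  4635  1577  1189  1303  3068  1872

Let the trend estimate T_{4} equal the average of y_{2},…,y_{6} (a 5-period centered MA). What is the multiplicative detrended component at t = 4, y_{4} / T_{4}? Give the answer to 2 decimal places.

1.40

Trend T_4 = (1421 + 4256 + 4610 + 4635 + 1577) / 5 = 16499/5 = 3299.8000
Ratio to trend: 4610 / 3299.8000 = 1.40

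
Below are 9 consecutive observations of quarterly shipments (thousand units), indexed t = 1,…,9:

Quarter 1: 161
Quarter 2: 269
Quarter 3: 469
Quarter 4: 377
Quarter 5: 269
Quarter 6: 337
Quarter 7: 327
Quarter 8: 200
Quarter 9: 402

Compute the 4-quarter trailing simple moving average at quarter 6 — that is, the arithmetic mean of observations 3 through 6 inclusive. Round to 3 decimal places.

363.000

Sum of periods 3–6: 469 + 377 + 269 + 337 = 1452
Divide by 4: 1452 / 4 = 363.000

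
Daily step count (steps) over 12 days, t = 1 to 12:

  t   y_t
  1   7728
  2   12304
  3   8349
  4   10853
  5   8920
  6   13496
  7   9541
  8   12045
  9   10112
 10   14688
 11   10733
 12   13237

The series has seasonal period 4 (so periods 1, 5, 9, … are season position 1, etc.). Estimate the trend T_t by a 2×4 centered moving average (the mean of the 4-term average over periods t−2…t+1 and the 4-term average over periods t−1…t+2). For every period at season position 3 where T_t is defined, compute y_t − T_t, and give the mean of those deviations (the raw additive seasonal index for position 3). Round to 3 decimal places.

-1608.500

Season position 3 occurs at t = 3, 7 (where T_t is defined).
t=3: T_3 = 9957.50000; y_3 − T_3 = 8349 − 9957.50000 = -1608.50000
t=7: T_7 = 11149.50000; y_7 − T_7 = 9541 − 11149.50000 = -1608.50000
Mean deviation: (-1608.50000 + -1608.50000) / 2 = -1608.500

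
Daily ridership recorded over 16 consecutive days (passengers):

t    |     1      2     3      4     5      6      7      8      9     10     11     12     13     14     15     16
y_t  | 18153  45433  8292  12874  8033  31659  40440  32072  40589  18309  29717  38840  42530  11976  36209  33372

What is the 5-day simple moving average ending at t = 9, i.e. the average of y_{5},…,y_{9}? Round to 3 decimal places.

Sum of periods 5–9: 8033 + 31659 + 40440 + 32072 + 40589 = 152793
Divide by 5: 152793 / 5 = 30558.600

30558.600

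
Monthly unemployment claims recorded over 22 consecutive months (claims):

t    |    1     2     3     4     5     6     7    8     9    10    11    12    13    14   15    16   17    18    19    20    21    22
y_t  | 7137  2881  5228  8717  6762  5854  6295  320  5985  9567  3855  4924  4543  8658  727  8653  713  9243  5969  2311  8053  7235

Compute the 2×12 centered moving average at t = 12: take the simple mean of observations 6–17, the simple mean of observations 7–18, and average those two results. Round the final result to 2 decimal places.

5149.04

Sum over 6–17: 5854 + 6295 + 320 + 5985 + 9567 + 3855 + 4924 + 4543 + 8658 + 727 + 8653 + 713 = 60094
Sum over 7–18: 6295 + 320 + 5985 + 9567 + 3855 + 4924 + 4543 + 8658 + 727 + 8653 + 713 + 9243 = 63483
CMA at t=12 = (60094 + 63483) / (2·12) = 123577 / 24 = 5149.04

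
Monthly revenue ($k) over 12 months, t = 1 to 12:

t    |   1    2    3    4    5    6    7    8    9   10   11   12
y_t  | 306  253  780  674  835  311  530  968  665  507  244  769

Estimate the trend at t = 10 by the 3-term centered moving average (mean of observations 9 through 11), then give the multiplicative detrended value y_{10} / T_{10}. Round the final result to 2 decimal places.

Trend T_10 = (665 + 507 + 244) / 3 = 1416/3 = 472.0000
Ratio to trend: 507 / 472.0000 = 1.07

1.07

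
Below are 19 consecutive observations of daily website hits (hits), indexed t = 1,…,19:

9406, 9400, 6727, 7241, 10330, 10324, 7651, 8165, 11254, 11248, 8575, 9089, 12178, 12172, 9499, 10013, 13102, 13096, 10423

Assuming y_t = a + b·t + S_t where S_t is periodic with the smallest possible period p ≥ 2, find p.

4

First differences y_{t+1} − y_t: -6, -2673, 514, 3089, -6, -2673, 514, 3089, -6, -2673, …
The difference pattern repeats every 4 terms and not for any smaller step, so p = 4.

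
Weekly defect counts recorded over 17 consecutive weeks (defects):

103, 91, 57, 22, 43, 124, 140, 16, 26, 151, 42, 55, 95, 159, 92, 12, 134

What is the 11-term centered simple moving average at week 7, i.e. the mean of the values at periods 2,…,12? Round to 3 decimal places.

69.727

Sum of periods 2–12: 91 + 57 + 22 + 43 + 124 + 140 + 16 + 26 + 151 + 42 + 55 = 767
Divide by 11: 767 / 11 = 69.727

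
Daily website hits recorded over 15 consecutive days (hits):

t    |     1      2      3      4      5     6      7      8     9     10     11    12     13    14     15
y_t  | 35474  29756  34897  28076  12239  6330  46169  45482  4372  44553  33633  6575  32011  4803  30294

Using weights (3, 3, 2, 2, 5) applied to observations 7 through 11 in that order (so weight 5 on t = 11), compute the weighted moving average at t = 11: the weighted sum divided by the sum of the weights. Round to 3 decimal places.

Weighted sum: 3·46169 + 3·45482 + 2·4372 + 2·44553 + 5·33633 = 138507 + 136446 + 8744 + 89106 + 168165 = 540968
Weight total: 3 + 3 + 2 + 2 + 5 = 15
WMA = 540968 / 15 = 36064.533

36064.533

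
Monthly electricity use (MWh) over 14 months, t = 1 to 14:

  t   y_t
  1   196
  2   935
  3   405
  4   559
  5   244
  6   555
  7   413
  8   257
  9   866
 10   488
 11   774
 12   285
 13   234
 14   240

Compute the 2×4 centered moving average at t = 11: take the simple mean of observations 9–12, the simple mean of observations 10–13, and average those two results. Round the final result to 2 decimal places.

524.25

Sum over 9–12: 866 + 488 + 774 + 285 = 2413
Sum over 10–13: 488 + 774 + 285 + 234 = 1781
CMA at t=11 = (2413 + 1781) / (2·4) = 4194 / 8 = 524.25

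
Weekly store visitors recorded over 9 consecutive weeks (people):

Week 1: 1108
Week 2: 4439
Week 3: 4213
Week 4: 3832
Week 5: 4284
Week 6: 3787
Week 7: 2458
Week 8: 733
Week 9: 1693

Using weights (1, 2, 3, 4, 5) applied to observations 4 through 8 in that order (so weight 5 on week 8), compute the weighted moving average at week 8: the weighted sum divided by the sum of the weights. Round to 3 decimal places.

2483.867

Weighted sum: 1·3832 + 2·4284 + 3·3787 + 4·2458 + 5·733 = 3832 + 8568 + 11361 + 9832 + 3665 = 37258
Weight total: 1 + 2 + 3 + 4 + 5 = 15
WMA = 37258 / 15 = 2483.867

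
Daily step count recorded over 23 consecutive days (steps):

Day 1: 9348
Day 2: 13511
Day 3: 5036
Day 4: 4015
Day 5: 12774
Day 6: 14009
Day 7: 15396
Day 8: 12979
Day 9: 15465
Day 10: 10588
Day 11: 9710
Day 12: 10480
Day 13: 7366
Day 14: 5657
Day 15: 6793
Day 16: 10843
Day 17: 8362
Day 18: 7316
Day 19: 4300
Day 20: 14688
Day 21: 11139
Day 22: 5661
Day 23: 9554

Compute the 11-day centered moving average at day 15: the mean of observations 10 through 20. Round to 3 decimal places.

8736.636

Sum of periods 10–20: 10588 + 9710 + 10480 + 7366 + 5657 + 6793 + 10843 + 8362 + 7316 + 4300 + 14688 = 96103
Divide by 11: 96103 / 11 = 8736.636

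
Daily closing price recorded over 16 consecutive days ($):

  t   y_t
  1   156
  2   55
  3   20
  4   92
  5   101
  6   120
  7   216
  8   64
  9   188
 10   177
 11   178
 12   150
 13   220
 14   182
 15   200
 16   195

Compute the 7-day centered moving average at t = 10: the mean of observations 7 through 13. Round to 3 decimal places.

170.429

Sum of periods 7–13: 216 + 64 + 188 + 177 + 178 + 150 + 220 = 1193
Divide by 7: 1193 / 7 = 170.429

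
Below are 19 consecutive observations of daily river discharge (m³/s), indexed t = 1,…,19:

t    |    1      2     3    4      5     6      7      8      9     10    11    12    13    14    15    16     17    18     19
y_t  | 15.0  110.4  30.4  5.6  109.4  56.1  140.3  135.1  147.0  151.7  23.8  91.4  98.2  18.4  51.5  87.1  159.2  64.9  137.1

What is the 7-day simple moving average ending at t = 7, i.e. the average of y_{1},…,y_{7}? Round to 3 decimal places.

66.743

Sum of periods 1–7: 15.0 + 110.4 + 30.4 + 5.6 + 109.4 + 56.1 + 140.3 = 467.2
Divide by 7: 467.2 / 7 = 66.743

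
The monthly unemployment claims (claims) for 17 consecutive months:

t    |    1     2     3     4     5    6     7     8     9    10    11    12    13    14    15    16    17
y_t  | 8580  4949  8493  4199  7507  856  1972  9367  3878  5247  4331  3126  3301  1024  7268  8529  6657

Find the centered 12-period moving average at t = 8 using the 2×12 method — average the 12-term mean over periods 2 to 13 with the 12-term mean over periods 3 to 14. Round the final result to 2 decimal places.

4605.29

Sum over 2–13: 4949 + 8493 + 4199 + 7507 + 856 + 1972 + 9367 + 3878 + 5247 + 4331 + 3126 + 3301 = 57226
Sum over 3–14: 8493 + 4199 + 7507 + 856 + 1972 + 9367 + 3878 + 5247 + 4331 + 3126 + 3301 + 1024 = 53301
CMA at t=8 = (57226 + 53301) / (2·12) = 110527 / 24 = 4605.29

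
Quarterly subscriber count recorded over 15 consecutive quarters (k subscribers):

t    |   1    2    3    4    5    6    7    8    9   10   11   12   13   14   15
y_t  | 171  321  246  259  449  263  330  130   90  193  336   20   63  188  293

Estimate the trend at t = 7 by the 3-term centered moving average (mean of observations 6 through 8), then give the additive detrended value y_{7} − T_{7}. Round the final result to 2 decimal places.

89.00

Trend T_7 = (263 + 330 + 130) / 3 = 723/3 = 241.0000
Detrended value: 330 − 241.0000 = 89.00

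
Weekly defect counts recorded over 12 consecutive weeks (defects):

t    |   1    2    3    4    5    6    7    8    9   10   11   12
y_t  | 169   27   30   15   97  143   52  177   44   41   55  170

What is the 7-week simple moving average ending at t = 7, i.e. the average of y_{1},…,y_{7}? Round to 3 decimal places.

76.143

Sum of periods 1–7: 169 + 27 + 30 + 15 + 97 + 143 + 52 = 533
Divide by 7: 533 / 7 = 76.143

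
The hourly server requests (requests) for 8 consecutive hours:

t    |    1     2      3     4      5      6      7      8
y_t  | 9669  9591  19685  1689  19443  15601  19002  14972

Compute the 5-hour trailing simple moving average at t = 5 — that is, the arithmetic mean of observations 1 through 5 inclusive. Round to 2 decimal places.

Sum of periods 1–5: 9669 + 9591 + 19685 + 1689 + 19443 = 60077
Divide by 5: 60077 / 5 = 12015.40

12015.40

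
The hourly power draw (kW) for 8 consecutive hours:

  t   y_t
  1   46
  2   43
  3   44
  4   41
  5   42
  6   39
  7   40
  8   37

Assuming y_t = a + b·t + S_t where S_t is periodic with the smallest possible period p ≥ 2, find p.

First differences y_{t+1} − y_t: -3, 1, -3, 1, -3, 1, …
The difference pattern repeats every 2 terms and not for any smaller step, so p = 2.

2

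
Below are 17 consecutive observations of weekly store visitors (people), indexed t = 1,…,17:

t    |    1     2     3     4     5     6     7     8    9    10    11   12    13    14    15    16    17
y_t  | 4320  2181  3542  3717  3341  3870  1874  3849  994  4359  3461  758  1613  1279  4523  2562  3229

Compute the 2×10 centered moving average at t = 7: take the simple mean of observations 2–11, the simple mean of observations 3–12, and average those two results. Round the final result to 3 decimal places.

Sum over 2–11: 2181 + 3542 + 3717 + 3341 + 3870 + 1874 + 3849 + 994 + 4359 + 3461 = 31188
Sum over 3–12: 3542 + 3717 + 3341 + 3870 + 1874 + 3849 + 994 + 4359 + 3461 + 758 = 29765
CMA at t=7 = (31188 + 29765) / (2·10) = 60953 / 20 = 3047.650

3047.650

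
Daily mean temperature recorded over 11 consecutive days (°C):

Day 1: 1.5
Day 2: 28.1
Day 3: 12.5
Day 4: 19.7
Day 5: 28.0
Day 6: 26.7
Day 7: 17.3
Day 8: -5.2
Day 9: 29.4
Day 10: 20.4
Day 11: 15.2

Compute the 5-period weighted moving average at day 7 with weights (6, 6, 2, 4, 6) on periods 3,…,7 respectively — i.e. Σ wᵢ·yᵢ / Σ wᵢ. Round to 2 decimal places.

Weighted sum: 6·12.5 + 6·19.7 + 2·28.0 + 4·26.7 + 6·17.3 = 75.0 + 118.2 + 56.0 + 106.8 + 103.8 = 459.8
Weight total: 6 + 6 + 2 + 4 + 6 = 24
WMA = 459.8 / 24 = 19.16

19.16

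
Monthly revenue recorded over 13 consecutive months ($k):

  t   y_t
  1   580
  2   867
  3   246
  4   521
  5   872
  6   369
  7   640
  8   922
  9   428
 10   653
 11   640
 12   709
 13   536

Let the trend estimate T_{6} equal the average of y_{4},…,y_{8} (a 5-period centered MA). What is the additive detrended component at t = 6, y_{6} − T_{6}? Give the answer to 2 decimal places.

Trend T_6 = (521 + 872 + 369 + 640 + 922) / 5 = 3324/5 = 664.8000
Detrended value: 369 − 664.8000 = -295.80

-295.80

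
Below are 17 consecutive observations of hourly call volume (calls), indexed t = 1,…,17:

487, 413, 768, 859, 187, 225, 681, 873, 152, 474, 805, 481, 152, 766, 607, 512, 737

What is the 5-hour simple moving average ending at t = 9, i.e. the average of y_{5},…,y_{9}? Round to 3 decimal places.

423.600

Sum of periods 5–9: 187 + 225 + 681 + 873 + 152 = 2118
Divide by 5: 2118 / 5 = 423.600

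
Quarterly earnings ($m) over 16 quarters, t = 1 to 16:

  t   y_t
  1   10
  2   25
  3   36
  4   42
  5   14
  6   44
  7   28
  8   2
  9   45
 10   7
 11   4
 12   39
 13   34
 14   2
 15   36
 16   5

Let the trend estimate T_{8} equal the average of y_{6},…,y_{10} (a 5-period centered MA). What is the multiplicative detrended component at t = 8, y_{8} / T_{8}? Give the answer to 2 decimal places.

0.08

Trend T_8 = (44 + 28 + 2 + 45 + 7) / 5 = 126/5 = 25.2000
Ratio to trend: 2 / 25.2000 = 0.08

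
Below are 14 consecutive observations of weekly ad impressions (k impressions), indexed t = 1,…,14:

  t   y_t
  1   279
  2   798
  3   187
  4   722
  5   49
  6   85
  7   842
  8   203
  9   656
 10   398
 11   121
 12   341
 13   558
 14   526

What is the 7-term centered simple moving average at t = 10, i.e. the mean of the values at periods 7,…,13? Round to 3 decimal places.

445.571

Sum of periods 7–13: 842 + 203 + 656 + 398 + 121 + 341 + 558 = 3119
Divide by 7: 3119 / 7 = 445.571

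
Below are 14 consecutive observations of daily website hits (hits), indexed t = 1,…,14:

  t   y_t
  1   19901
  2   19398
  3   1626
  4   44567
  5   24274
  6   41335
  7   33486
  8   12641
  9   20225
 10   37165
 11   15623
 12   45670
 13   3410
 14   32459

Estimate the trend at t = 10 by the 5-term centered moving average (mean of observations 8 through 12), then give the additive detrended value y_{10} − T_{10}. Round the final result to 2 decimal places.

Trend T_10 = (12641 + 20225 + 37165 + 15623 + 45670) / 5 = 131324/5 = 26264.8000
Detrended value: 37165 − 26264.8000 = 10900.20

10900.20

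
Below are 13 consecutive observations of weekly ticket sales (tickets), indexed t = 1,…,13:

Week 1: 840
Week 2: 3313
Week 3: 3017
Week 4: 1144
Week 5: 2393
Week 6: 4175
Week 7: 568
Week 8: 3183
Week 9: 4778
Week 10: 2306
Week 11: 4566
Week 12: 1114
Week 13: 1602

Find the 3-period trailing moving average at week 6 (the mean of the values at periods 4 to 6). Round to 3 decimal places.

2570.667

Sum of periods 4–6: 1144 + 2393 + 4175 = 7712
Divide by 3: 7712 / 3 = 2570.667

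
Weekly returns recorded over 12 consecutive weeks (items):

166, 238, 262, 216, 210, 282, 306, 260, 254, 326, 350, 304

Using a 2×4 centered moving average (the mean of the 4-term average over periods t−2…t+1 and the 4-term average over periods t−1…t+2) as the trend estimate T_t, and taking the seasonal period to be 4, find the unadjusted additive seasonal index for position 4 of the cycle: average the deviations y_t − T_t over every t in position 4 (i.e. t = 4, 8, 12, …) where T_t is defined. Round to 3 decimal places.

-21.000

Season position 4 occurs at t = 4, 8 (where T_t is defined).
t=4: T_4 = 237.00000; y_4 − T_4 = 216 − 237.00000 = -21.00000
t=8: T_8 = 281.00000; y_8 − T_8 = 260 − 281.00000 = -21.00000
Mean deviation: (-21.00000 + -21.00000) / 2 = -21.000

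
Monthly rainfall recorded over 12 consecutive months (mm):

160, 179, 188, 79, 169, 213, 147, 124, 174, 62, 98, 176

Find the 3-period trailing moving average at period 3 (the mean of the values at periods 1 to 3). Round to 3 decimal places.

Sum of periods 1–3: 160 + 179 + 188 = 527
Divide by 3: 527 / 3 = 175.667

175.667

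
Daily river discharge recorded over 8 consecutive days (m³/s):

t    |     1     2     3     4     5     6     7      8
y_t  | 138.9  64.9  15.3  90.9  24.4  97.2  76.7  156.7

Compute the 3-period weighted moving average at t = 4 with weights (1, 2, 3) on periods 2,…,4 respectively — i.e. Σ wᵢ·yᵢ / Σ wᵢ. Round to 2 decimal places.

61.37

Weighted sum: 1·64.9 + 2·15.3 + 3·90.9 = 64.9 + 30.6 + 272.7 = 368.2
Weight total: 1 + 2 + 3 = 6
WMA = 368.2 / 6 = 61.37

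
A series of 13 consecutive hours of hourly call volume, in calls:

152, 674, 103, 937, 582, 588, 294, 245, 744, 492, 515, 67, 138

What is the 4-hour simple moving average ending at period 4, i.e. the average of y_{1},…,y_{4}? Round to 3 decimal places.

466.500

Sum of periods 1–4: 152 + 674 + 103 + 937 = 1866
Divide by 4: 1866 / 4 = 466.500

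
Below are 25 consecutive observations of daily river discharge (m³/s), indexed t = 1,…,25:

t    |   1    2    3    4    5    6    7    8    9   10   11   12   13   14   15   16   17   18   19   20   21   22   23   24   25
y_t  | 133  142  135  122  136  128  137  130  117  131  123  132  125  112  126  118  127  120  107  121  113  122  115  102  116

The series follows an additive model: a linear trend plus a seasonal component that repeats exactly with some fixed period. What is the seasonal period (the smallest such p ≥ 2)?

5

First differences y_{t+1} − y_t: 9, -7, -13, 14, -8, 9, -7, -13, 14, -8, 9, -7, …
The difference pattern repeats every 5 terms and not for any smaller step, so p = 5.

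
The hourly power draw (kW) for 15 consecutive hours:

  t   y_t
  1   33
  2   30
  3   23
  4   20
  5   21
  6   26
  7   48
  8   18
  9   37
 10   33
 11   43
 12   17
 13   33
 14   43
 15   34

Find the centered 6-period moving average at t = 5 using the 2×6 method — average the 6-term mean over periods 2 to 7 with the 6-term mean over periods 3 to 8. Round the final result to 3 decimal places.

Sum over 2–7: 30 + 23 + 20 + 21 + 26 + 48 = 168
Sum over 3–8: 23 + 20 + 21 + 26 + 48 + 18 = 156
CMA at t=5 = (168 + 156) / (2·6) = 324 / 12 = 27.000

27.000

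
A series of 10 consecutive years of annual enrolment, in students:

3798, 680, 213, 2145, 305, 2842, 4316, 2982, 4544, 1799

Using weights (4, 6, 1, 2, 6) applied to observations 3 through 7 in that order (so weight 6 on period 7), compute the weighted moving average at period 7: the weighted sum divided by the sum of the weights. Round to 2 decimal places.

2400.37

Weighted sum: 4·213 + 6·2145 + 1·305 + 2·2842 + 6·4316 = 852 + 12870 + 305 + 5684 + 25896 = 45607
Weight total: 4 + 6 + 1 + 2 + 6 = 19
WMA = 45607 / 19 = 2400.37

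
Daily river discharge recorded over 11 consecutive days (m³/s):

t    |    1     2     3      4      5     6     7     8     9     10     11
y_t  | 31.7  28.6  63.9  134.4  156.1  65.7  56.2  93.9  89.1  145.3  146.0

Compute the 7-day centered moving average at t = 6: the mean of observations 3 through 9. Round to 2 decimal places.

94.19

Sum of periods 3–9: 63.9 + 134.4 + 156.1 + 65.7 + 56.2 + 93.9 + 89.1 = 659.3
Divide by 7: 659.3 / 7 = 94.19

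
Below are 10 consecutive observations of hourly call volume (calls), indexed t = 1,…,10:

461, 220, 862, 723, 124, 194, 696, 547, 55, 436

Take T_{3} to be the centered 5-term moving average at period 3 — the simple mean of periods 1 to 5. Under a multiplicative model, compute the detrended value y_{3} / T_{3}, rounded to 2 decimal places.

1.80

Trend T_3 = (461 + 220 + 862 + 723 + 124) / 5 = 2390/5 = 478.0000
Ratio to trend: 862 / 478.0000 = 1.80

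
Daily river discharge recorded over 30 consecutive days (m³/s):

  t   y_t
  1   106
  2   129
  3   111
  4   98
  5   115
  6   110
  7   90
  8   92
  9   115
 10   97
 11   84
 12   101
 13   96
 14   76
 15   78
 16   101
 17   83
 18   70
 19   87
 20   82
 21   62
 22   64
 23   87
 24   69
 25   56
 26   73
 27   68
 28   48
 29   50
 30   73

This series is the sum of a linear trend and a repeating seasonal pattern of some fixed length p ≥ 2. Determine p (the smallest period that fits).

First differences y_{t+1} − y_t: 23, -18, -13, 17, -5, -20, 2, 23, -18, -13, 17, -5, -20, 2, 23, -18, …
The difference pattern repeats every 7 terms and not for any smaller step, so p = 7.

7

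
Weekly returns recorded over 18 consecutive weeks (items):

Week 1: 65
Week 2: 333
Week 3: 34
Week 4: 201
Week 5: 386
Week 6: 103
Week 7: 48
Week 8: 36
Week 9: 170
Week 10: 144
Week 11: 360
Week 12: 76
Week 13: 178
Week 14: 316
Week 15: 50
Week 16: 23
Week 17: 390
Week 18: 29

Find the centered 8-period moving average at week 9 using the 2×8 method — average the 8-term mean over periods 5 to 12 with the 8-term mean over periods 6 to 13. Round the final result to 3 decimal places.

Sum over 5–12: 386 + 103 + 48 + 36 + 170 + 144 + 360 + 76 = 1323
Sum over 6–13: 103 + 48 + 36 + 170 + 144 + 360 + 76 + 178 = 1115
CMA at t=9 = (1323 + 1115) / (2·8) = 2438 / 16 = 152.375

152.375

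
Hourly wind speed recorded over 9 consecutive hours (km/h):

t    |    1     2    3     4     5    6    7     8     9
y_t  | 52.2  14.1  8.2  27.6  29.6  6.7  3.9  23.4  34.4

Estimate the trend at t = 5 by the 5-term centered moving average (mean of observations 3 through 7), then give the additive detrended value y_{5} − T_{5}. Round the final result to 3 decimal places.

14.400

Trend T_5 = (8.2 + 27.6 + 29.6 + 6.7 + 3.9) / 5 = 76.0/5 = 15.20000
Detrended value: 29.6 − 15.20000 = 14.400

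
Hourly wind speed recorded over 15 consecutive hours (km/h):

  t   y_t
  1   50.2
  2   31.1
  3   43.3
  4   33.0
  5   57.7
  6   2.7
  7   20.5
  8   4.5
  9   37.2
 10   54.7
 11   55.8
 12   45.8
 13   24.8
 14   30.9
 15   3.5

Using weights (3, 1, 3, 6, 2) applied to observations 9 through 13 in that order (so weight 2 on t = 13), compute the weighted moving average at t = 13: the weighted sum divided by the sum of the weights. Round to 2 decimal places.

Weighted sum: 3·37.2 + 1·54.7 + 3·55.8 + 6·45.8 + 2·24.8 = 111.6 + 54.7 + 167.4 + 274.8 + 49.6 = 658.1
Weight total: 3 + 1 + 3 + 6 + 2 = 15
WMA = 658.1 / 15 = 43.87

43.87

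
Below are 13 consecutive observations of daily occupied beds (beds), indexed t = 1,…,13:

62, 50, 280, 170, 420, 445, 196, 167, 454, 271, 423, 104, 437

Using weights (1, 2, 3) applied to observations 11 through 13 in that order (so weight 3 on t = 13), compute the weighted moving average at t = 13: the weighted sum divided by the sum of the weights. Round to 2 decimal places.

323.67

Weighted sum: 1·423 + 2·104 + 3·437 = 423 + 208 + 1311 = 1942
Weight total: 1 + 2 + 3 = 6
WMA = 1942 / 6 = 323.67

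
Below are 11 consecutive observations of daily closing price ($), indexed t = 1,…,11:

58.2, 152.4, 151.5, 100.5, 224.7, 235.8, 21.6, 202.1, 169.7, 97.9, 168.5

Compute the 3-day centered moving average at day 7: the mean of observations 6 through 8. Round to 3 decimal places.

Sum of periods 6–8: 235.8 + 21.6 + 202.1 = 459.5
Divide by 3: 459.5 / 3 = 153.167

153.167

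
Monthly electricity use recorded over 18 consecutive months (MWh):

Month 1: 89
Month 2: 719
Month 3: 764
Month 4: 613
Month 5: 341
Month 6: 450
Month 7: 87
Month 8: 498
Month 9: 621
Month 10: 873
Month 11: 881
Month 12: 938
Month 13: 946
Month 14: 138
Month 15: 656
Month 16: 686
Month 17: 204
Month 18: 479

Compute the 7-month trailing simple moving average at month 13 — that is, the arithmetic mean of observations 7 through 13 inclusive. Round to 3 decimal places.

Sum of periods 7–13: 87 + 498 + 621 + 873 + 881 + 938 + 946 = 4844
Divide by 7: 4844 / 7 = 692.000

692.000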